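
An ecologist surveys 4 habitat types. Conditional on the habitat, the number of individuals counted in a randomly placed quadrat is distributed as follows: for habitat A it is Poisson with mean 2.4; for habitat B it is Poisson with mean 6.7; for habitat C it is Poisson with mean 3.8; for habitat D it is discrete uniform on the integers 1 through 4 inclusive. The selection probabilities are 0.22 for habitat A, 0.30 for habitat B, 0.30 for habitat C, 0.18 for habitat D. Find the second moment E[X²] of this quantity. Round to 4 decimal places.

For each component E[X²] = Var + (mean)², giving A: 8.16; B: 51.59; C: 18.24; D: 7.5.
Overall E[X²] = 0.22·8.16 + 0.3·51.59 + 0.3·18.24 + 0.18·7.5 = 24.0942.

24.0942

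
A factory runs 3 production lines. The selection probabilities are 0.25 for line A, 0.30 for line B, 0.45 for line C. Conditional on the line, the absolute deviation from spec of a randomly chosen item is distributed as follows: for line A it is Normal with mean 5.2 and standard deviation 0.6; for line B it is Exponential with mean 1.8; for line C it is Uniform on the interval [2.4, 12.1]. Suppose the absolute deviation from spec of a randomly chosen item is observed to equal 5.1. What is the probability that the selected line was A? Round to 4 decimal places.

Likelihoods f(5.1 | ·): A: 0.655733; B: 0.0326758; C: 0.103093.
Posterior ∝ prior × likelihood. Numerator for A: 0.25·0.655733 = 0.163933.
Normalizing constant: 0.25·0.655733 + 0.3·0.0326758 + 0.45·0.103093 = 0.220128.
P(A | observation) = 0.163933 / 0.220128 = 0.744719.

0.7447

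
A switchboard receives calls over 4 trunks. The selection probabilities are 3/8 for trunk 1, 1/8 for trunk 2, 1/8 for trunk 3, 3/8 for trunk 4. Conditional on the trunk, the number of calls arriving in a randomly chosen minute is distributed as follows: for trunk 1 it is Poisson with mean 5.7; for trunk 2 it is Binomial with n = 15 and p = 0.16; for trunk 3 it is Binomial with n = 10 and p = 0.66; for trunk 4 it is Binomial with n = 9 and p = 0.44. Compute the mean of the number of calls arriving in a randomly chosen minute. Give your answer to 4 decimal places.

4.7475

Component means — 1: 5.7; 2: 2.4; 3: 6.6; 4: 3.96.
E[X] = 0.375·5.7 + 0.125·2.4 + 0.125·6.6 + 0.375·3.96 = 4.7475.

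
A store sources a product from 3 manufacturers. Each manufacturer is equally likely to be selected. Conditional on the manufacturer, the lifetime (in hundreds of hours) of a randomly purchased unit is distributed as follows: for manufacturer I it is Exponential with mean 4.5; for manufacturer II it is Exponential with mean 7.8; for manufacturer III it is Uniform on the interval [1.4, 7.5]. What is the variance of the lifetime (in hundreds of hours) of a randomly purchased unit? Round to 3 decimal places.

Per component, I: μ=4.5, E[X²]=40.5; II: μ=7.8, E[X²]=121.68; III: μ=4.45, E[X²]=22.9033.
E[X] = 0.333333·4.5 + 0.333333·7.8 + 0.333333·4.45 = 5.58333.
E[X²] = 0.333333·40.5 + 0.333333·121.68 + 0.333333·22.9033 = 61.6944.
Var(X) = E[X²] − (E[X])² = 61.6944 − 31.1736 = 30.5208.

30.521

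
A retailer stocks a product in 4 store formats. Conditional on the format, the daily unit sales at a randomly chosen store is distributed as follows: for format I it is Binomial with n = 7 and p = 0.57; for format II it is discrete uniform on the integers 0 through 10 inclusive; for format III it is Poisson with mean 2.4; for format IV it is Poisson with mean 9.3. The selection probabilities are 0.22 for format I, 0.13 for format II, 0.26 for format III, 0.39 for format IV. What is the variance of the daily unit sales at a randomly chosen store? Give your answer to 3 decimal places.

14.515

Per component, I: μ=3.99, E[X²]=17.6358; II: μ=5, E[X²]=35; III: μ=2.4, E[X²]=8.16; IV: μ=9.3, E[X²]=95.79.
E[X] = 0.22·3.99 + 0.13·5 + 0.26·2.4 + 0.39·9.3 = 5.7788.
E[X²] = 0.22·17.6358 + 0.13·35 + 0.26·8.16 + 0.39·95.79 = 47.9096.
Var(X) = E[X²] − (E[X])² = 47.9096 − 33.3945 = 14.515.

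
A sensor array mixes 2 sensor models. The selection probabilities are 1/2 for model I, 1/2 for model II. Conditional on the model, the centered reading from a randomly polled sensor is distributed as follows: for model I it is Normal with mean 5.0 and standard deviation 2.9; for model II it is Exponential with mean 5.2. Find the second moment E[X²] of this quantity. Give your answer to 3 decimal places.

43.745

For each component E[X²] = Var + (mean)², giving I: 33.41; II: 54.08.
Overall E[X²] = 0.5·33.41 + 0.5·54.08 = 43.745.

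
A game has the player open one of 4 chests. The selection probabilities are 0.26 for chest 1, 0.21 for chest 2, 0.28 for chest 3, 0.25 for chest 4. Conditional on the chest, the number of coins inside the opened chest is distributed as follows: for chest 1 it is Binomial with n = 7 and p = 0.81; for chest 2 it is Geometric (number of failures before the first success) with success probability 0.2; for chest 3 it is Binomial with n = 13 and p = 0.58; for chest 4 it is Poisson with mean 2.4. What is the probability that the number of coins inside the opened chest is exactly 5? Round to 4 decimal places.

0.1204

Conditional on each chest, P(X = 5): 1: 0.264333; 2: 0.065536; 3: 0.0817924; 4: 0.0601961.
By total probability, P(X = 5) = 0.26·0.264333 + 0.21·0.065536 + 0.28·0.0817924 + 0.25·0.0601961 = 0.12044.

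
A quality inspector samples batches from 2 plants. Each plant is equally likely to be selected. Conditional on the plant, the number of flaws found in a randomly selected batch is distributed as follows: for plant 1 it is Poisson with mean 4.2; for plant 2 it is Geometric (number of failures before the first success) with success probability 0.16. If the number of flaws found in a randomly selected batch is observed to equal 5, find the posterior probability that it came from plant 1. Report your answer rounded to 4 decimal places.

Likelihoods P(X=5 | ·): 1: 0.163316; 2: 0.0669139.
Posterior ∝ prior × likelihood. Numerator for 1: 0.5·0.163316 = 0.0816579.
Normalizing constant: 0.5·0.163316 + 0.5·0.0669139 = 0.115115.
P(1 | observation) = 0.0816579 / 0.115115 = 0.70936.

0.7094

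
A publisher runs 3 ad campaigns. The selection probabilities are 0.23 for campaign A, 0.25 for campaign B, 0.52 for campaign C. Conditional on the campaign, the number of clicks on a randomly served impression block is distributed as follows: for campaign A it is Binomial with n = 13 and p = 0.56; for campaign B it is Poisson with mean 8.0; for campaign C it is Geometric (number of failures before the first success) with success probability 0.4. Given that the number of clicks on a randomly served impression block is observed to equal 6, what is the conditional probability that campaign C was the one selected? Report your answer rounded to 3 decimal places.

Likelihoods P(X=6 | ·): A: 0.168972; B: 0.122138; C: 0.0186624.
Posterior ∝ prior × likelihood. Numerator for C: 0.52·0.0186624 = 0.00970445.
Normalizing constant: 0.23·0.168972 + 0.25·0.122138 + 0.52·0.0186624 = 0.0791025.
P(C | observation) = 0.00970445 / 0.0791025 = 0.122682.

0.123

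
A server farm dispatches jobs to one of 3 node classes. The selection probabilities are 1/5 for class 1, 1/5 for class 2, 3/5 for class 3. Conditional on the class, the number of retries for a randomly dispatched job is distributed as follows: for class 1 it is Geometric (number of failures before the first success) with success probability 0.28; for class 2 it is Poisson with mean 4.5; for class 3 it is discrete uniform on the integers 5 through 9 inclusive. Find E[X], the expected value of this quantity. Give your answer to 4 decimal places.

5.6143

Component means — 1: 2.57143; 2: 4.5; 3: 7.
E[X] = 0.2·2.57143 + 0.2·4.5 + 0.6·7 = 5.61429.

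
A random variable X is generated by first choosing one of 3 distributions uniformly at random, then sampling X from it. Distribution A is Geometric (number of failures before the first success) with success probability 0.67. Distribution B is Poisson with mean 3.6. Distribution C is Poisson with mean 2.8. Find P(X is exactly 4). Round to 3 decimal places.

0.118

Conditional on each component, P(X = 4): A: 0.00794567; B: 0.191222; C: 0.155739.
By total probability, P(X = 4) = 0.333333·0.00794567 + 0.333333·0.191222 + 0.333333·0.155739 = 0.118302.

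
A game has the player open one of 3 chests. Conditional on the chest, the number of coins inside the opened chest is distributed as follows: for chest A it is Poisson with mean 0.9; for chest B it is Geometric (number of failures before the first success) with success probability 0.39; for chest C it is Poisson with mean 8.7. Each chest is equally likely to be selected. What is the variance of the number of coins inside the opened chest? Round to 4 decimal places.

17.0037

Per component, A: μ=0.9, E[X²]=1.71; B: μ=1.5641, E[X²]=6.45694; C: μ=8.7, E[X²]=84.39.
E[X] = 0.333333·0.9 + 0.333333·1.5641 + 0.333333·8.7 = 3.72137.
E[X²] = 0.333333·1.71 + 0.333333·6.45694 + 0.333333·84.39 = 30.8523.
Var(X) = E[X²] − (E[X])² = 30.8523 − 13.8486 = 17.0037.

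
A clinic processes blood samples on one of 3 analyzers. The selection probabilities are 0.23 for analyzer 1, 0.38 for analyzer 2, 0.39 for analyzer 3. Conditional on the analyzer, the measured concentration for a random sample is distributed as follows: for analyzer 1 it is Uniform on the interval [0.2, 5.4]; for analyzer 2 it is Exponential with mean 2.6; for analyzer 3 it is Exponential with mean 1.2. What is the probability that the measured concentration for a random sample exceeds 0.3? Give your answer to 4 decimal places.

0.8679

Conditional on each analyzer, P(X > 0.3): 1: 0.980769; 2: 0.891023; 3: 0.778801.
By total probability, P(X > 0.3) = 0.23·0.980769 + 0.38·0.891023 + 0.39·0.778801 = 0.867898.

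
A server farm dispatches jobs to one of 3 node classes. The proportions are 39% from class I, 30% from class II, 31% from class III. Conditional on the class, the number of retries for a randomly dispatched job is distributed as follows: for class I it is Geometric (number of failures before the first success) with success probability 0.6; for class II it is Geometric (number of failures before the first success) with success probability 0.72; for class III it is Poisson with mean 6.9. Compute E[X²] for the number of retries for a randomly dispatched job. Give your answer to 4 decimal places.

For each component E[X²] = Var + (mean)², giving I: 1.55556; II: 0.691358; III: 54.51.
Overall E[X²] = 0.39·1.55556 + 0.3·0.691358 + 0.31·54.51 = 17.7122.

17.7122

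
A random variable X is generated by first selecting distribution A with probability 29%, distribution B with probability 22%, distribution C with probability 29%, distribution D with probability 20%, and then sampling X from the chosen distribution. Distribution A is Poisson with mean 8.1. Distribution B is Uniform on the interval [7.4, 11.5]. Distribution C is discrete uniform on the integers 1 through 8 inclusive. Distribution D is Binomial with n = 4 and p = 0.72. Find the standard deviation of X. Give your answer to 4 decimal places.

3.2775

Per component, A: μ=8.1, E[X²]=73.71; B: μ=9.45, E[X²]=90.7033; C: μ=4.5, E[X²]=25.5; D: μ=2.88, E[X²]=9.1008.
E[X] = 0.29·8.1 + 0.22·9.45 + 0.29·4.5 + 0.2·2.88 = 6.309.
E[X²] = 0.29·73.71 + 0.22·90.7033 + 0.29·25.5 + 0.2·9.1008 = 50.5458.
Var(X) = E[X²] − (E[X])² = 50.5458 − 39.8035 = 10.7423.
SD(X) = √10.7423 = 3.27755.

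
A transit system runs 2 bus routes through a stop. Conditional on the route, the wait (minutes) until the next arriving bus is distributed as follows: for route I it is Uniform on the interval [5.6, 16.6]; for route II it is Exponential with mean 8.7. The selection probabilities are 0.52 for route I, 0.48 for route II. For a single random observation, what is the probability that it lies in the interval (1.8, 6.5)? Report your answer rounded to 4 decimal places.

Conditional on each route, P(1.8 < X < 6.5): I: 0.0818182; II: 0.339378.
By total probability, P(1.8 < X < 6.5) = 0.52·0.0818182 + 0.48·0.339378 = 0.205447.

0.2054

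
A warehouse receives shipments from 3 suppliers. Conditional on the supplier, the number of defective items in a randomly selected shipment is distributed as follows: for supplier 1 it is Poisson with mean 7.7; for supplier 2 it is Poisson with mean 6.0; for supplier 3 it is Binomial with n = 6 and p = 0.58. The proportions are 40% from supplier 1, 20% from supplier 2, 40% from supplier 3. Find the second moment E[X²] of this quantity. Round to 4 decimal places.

40.6248

For each component E[X²] = Var + (mean)², giving 1: 66.99; 2: 42; 3: 13.572.
Overall E[X²] = 0.4·66.99 + 0.2·42 + 0.4·13.572 = 40.6248.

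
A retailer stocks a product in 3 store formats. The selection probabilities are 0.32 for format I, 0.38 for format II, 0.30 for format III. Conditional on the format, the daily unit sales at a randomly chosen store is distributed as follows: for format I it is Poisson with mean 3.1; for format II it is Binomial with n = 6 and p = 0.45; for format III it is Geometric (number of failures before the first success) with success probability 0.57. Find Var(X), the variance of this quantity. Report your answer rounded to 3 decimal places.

Per component, I: μ=3.1, E[X²]=12.71; II: μ=2.7, E[X²]=8.775; III: μ=0.754386, E[X²]=1.89258.
E[X] = 0.32·3.1 + 0.38·2.7 + 0.3·0.754386 = 2.24432.
E[X²] = 0.32·12.71 + 0.38·8.775 + 0.3·1.89258 = 7.96947.
Var(X) = E[X²] − (E[X])² = 7.96947 − 5.03695 = 2.93252.

2.933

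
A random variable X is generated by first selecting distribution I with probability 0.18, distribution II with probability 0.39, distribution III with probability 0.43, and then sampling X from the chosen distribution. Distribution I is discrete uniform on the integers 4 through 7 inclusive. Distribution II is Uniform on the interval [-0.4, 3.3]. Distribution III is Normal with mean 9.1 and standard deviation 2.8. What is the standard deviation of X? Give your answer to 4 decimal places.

4.0012

Per component, I: μ=5.5, E[X²]=31.5; II: μ=1.45, E[X²]=3.24333; III: μ=9.1, E[X²]=90.65.
E[X] = 0.18·5.5 + 0.39·1.45 + 0.43·9.1 = 5.4685.
E[X²] = 0.18·31.5 + 0.39·3.24333 + 0.43·90.65 = 45.9144.
Var(X) = E[X²] − (E[X])² = 45.9144 − 29.9045 = 16.0099.
SD(X) = √16.0099 = 4.00124.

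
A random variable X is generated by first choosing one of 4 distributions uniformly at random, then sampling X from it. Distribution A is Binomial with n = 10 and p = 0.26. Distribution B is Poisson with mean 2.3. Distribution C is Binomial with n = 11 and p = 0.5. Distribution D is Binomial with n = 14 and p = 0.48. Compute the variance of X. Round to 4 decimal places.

6.1633

Per component, A: μ=2.6, E[X²]=8.684; B: μ=2.3, E[X²]=7.59; C: μ=5.5, E[X²]=33; D: μ=6.72, E[X²]=48.6528.
E[X] = 0.25·2.6 + 0.25·2.3 + 0.25·5.5 + 0.25·6.72 = 4.28.
E[X²] = 0.25·8.684 + 0.25·7.59 + 0.25·33 + 0.25·48.6528 = 24.4817.
Var(X) = E[X²] − (E[X])² = 24.4817 − 18.3184 = 6.1633.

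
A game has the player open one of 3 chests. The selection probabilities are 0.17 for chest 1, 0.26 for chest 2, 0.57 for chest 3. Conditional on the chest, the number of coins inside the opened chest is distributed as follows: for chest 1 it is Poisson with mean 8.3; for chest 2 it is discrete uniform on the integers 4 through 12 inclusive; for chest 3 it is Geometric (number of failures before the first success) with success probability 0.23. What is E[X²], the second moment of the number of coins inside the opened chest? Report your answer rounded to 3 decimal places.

46.181

For each component E[X²] = Var + (mean)², giving 1: 77.19; 2: 70.6667; 3: 25.7637.
Overall E[X²] = 0.17·77.19 + 0.26·70.6667 + 0.57·25.7637 = 46.1809.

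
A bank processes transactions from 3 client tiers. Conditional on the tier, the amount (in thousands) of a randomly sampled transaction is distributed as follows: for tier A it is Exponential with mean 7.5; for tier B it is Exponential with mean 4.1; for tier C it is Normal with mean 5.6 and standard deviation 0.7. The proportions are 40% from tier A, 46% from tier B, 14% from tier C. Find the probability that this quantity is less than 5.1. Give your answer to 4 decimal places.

0.5580

Conditional on each tier, P(X < 5.1): A: 0.493383; B: 0.711743; C: 0.237525.
By total probability, P(X < 5.1) = 0.4·0.493383 + 0.46·0.711743 + 0.14·0.237525 = 0.558008.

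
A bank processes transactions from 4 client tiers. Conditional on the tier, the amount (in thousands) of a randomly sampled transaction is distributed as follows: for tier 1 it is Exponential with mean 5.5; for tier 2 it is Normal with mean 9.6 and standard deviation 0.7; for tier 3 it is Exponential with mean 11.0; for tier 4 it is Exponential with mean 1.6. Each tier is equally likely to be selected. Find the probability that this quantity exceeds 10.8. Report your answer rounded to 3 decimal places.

0.140

Conditional on each tier, P(X > 10.8): 1: 0.140347; 2: 0.0432381; 3: 0.374629; 4: 0.00117088.
By total probability, P(X > 10.8) = 0.25·0.140347 + 0.25·0.0432381 + 0.25·0.374629 + 0.25·0.00117088 = 0.139846.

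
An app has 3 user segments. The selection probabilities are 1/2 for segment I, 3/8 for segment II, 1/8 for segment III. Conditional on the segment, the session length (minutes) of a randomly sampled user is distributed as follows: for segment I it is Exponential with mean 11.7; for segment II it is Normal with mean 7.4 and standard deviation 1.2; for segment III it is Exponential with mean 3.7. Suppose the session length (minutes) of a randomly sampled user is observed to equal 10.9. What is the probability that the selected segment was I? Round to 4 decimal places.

Likelihoods f(10.9 | ·): I: 0.0336678; II: 0.00472573; III: 0.0142033.
Posterior ∝ prior × likelihood. Numerator for I: 0.5·0.0336678 = 0.0168339.
Normalizing constant: 0.5·0.0336678 + 0.375·0.00472573 + 0.125·0.0142033 = 0.0203815.
P(I | observation) = 0.0168339 / 0.0203815 = 0.825942.

0.8259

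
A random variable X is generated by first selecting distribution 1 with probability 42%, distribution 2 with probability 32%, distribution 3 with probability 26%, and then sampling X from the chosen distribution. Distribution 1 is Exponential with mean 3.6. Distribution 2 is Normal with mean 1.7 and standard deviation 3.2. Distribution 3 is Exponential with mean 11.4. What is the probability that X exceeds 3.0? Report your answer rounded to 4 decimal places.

Conditional on each component, P(X > 3.0): 1: 0.434598; 2: 0.342279; 3: 0.768621.
By total probability, P(X > 3.0) = 0.42·0.434598 + 0.32·0.342279 + 0.26·0.768621 = 0.491902.

0.4919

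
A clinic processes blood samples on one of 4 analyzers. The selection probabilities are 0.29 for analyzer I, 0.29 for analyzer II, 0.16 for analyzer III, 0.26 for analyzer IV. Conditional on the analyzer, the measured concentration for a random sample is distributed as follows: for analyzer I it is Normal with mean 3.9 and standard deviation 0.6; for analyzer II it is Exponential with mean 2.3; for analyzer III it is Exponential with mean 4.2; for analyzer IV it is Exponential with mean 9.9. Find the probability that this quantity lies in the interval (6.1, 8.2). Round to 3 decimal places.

0.054

Conditional on each analyzer, P(6.1 < X < 8.2): I: 0.000122866; II: 0.042207; III: 0.0920767; IV: 0.103215.
By total probability, P(6.1 < X < 8.2) = 0.29·0.000122866 + 0.29·0.042207 + 0.16·0.0920767 + 0.26·0.103215 = 0.0538437.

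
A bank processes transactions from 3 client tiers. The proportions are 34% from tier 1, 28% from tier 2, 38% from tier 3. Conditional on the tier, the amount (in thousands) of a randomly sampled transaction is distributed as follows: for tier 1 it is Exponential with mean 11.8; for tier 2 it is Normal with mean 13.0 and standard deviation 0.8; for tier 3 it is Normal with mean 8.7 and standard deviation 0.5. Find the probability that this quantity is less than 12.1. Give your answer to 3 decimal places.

0.635

Conditional on each tier, P(X < 12.1): 1: 0.641356; 2: 0.130295; 3: 1.
By total probability, P(X < 12.1) = 0.34·0.641356 + 0.28·0.130295 + 0.38·1 = 0.634543.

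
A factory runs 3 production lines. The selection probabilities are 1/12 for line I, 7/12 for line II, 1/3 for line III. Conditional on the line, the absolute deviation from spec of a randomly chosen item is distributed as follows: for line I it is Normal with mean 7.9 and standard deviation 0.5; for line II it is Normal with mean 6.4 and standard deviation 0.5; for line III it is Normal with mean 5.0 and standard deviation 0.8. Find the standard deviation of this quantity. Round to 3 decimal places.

1.051

Per component, I: μ=7.9, E[X²]=62.66; II: μ=6.4, E[X²]=41.21; III: μ=5, E[X²]=25.64.
E[X] = 0.0833333·7.9 + 0.583333·6.4 + 0.333333·5 = 6.05833.
E[X²] = 0.0833333·62.66 + 0.583333·41.21 + 0.333333·25.64 = 37.8075.
Var(X) = E[X²] − (E[X])² = 37.8075 − 36.7034 = 1.1041.
SD(X) = √1.1041 = 1.05076.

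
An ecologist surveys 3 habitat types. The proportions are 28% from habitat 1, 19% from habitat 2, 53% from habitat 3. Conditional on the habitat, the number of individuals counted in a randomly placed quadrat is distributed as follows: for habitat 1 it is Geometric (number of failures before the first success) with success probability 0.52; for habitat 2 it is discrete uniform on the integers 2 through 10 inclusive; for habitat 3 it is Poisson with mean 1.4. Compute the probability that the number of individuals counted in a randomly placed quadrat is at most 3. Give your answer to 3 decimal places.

Conditional on each habitat, P(X ≤ 3): 1: 0.946916; 2: 0.222222; 3: 0.946275.
By total probability, P(X ≤ 3) = 0.28·0.946916 + 0.19·0.222222 + 0.53·0.946275 = 0.808884.

0.809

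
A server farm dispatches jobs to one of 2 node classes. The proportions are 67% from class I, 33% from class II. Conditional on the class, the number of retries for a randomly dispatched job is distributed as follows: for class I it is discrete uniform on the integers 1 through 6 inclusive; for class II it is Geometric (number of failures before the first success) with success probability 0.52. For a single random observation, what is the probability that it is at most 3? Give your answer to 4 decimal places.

Conditional on each class, P(X ≤ 3): I: 0.5; II: 0.946916.
By total probability, P(X ≤ 3) = 0.67·0.5 + 0.33·0.946916 = 0.647482.

0.6475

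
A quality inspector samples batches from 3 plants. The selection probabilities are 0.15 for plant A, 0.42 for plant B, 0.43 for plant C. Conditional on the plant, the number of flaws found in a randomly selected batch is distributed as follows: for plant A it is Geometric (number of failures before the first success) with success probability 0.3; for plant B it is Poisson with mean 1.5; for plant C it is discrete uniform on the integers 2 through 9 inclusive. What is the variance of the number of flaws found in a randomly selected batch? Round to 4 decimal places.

7.6343

Per component, A: μ=2.33333, E[X²]=13.2222; B: μ=1.5, E[X²]=3.75; C: μ=5.5, E[X²]=35.5.
E[X] = 0.15·2.33333 + 0.42·1.5 + 0.43·5.5 = 3.345.
E[X²] = 0.15·13.2222 + 0.42·3.75 + 0.43·35.5 = 18.8233.
Var(X) = E[X²] − (E[X])² = 18.8233 − 11.189 = 7.63431.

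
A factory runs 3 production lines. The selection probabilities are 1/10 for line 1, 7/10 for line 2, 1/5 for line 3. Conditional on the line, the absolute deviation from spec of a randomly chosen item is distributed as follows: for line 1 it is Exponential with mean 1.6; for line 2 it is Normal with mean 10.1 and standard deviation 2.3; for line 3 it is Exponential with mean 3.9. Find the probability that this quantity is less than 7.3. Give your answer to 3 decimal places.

Conditional on each line, P(X < 7.3): 1: 0.989564; 2: 0.111728; 3: 0.846153.
By total probability, P(X < 7.3) = 0.1·0.989564 + 0.7·0.111728 + 0.2·0.846153 = 0.346396.

0.346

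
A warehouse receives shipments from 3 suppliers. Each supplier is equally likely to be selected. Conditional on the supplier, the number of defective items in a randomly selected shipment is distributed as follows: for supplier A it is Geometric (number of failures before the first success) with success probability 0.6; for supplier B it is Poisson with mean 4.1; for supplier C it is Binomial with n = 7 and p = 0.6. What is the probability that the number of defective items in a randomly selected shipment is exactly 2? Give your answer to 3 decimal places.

Conditional on each supplier, P(X = 2): A: 0.096; B: 0.139293; C: 0.0774144.
By total probability, P(X = 2) = 0.333333·0.096 + 0.333333·0.139293 + 0.333333·0.0774144 = 0.104236.

0.104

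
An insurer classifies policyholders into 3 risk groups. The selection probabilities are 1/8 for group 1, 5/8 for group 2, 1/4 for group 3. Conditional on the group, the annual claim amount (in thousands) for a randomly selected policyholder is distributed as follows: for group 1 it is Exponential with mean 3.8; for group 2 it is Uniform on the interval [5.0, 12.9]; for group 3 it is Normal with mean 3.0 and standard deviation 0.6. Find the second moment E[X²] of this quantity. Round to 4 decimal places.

59.2646

For each component E[X²] = Var + (mean)², giving 1: 28.88; 2: 85.3033; 3: 9.36.
Overall E[X²] = 0.125·28.88 + 0.625·85.3033 + 0.25·9.36 = 59.2646.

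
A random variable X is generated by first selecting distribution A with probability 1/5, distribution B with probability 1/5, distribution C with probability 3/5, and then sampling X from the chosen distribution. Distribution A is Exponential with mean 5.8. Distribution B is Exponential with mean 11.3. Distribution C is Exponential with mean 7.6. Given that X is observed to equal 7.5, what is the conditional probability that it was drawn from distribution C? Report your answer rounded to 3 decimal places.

0.613

Likelihoods f(7.5 | ·): A: 0.0473134; B: 0.0455694; C: 0.0490463.
Posterior ∝ prior × likelihood. Numerator for C: 0.6·0.0490463 = 0.0294278.
Normalizing constant: 0.2·0.0473134 + 0.2·0.0455694 + 0.6·0.0490463 = 0.0480043.
P(C | observation) = 0.0294278 / 0.0480043 = 0.613023.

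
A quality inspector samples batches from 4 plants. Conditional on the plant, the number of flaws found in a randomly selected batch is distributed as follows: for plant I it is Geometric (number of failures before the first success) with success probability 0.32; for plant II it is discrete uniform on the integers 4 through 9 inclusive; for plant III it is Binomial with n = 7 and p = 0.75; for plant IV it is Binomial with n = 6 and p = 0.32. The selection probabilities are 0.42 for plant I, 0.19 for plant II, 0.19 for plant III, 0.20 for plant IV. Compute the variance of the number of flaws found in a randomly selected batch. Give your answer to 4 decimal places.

7.4389

Per component, I: μ=2.125, E[X²]=11.1562; II: μ=6.5, E[X²]=45.1667; III: μ=5.25, E[X²]=28.875; IV: μ=1.92, E[X²]=4.992.
E[X] = 0.42·2.125 + 0.19·6.5 + 0.19·5.25 + 0.2·1.92 = 3.509.
E[X²] = 0.42·11.1562 + 0.19·45.1667 + 0.19·28.875 + 0.2·4.992 = 19.7519.
Var(X) = E[X²] − (E[X])² = 19.7519 − 12.3131 = 7.43886.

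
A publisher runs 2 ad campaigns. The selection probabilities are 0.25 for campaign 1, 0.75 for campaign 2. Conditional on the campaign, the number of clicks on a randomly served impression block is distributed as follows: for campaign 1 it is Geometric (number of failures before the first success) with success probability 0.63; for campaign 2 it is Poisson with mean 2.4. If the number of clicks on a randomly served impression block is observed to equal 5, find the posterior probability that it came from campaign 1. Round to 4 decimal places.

0.0236

Likelihoods P(X=5 | ·): 1: 0.00436867; 2: 0.0601961.
Posterior ∝ prior × likelihood. Numerator for 1: 0.25·0.00436867 = 0.00109217.
Normalizing constant: 0.25·0.00436867 + 0.75·0.0601961 = 0.0462392.
P(1 | observation) = 0.00109217 / 0.0462392 = 0.0236199.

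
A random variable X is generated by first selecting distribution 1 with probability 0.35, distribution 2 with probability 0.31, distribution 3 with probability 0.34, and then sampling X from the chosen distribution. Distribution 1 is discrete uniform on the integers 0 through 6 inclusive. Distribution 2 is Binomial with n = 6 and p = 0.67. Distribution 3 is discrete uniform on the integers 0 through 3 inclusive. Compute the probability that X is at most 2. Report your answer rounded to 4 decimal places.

Conditional on each component, P(X ≤ 2): 1: 0.428571; 2: 0.0968779; 3: 0.75.
By total probability, P(X ≤ 2) = 0.35·0.428571 + 0.31·0.0968779 + 0.34·0.75 = 0.435032.

0.4350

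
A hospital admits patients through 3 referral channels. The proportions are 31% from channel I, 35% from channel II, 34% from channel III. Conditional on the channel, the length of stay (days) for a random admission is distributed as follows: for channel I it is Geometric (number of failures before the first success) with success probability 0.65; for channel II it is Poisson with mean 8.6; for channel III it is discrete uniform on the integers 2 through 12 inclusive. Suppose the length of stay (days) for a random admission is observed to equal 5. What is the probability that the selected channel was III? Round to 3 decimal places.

0.540

Likelihoods P(X=5 | ·): I: 0.00341392; II: 0.0721736; III: 0.0909091.
Posterior ∝ prior × likelihood. Numerator for III: 0.34·0.0909091 = 0.0309091.
Normalizing constant: 0.31·0.00341392 + 0.35·0.0721736 + 0.34·0.0909091 = 0.0572282.
P(III | observation) = 0.0309091 / 0.0572282 = 0.540103.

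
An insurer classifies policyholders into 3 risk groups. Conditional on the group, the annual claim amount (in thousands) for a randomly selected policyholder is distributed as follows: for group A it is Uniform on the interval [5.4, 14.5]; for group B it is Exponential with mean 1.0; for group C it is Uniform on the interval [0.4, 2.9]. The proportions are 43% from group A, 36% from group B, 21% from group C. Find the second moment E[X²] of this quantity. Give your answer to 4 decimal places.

For each component E[X²] = Var + (mean)², giving A: 105.903; B: 2; C: 3.24333.
Overall E[X²] = 0.43·105.903 + 0.36·2 + 0.21·3.24333 = 46.9395.

46.9395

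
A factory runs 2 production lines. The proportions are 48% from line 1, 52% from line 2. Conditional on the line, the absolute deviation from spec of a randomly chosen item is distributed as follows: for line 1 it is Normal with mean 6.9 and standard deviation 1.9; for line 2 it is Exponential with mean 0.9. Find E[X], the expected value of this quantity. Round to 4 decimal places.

Component means — 1: 6.9; 2: 0.9.
E[X] = 0.48·6.9 + 0.52·0.9 = 3.78.

3.7800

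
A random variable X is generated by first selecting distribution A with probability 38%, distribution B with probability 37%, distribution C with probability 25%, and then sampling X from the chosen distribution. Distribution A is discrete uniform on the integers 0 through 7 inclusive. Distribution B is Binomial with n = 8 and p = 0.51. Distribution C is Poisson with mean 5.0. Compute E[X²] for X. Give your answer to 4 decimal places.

For each component E[X²] = Var + (mean)², giving A: 17.5; B: 18.6456; C: 30.
Overall E[X²] = 0.38·17.5 + 0.37·18.6456 + 0.25·30 = 21.0489.

21.0489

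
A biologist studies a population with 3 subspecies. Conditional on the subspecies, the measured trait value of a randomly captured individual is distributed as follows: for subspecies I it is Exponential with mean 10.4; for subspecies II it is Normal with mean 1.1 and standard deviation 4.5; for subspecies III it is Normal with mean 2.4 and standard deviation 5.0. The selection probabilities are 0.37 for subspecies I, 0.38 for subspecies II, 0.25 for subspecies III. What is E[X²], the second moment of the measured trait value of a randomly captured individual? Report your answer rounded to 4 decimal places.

95.8832

For each component E[X²] = Var + (mean)², giving I: 216.32; II: 21.46; III: 30.76.
Overall E[X²] = 0.37·216.32 + 0.38·21.46 + 0.25·30.76 = 95.8832.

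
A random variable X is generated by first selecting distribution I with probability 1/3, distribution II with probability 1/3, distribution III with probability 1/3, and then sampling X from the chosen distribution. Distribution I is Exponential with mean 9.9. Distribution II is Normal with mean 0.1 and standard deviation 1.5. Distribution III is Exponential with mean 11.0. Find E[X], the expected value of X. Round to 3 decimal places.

Component means — I: 9.9; II: 0.1; III: 11.
E[X] = 0.333333·9.9 + 0.333333·0.1 + 0.333333·11 = 7.

7.000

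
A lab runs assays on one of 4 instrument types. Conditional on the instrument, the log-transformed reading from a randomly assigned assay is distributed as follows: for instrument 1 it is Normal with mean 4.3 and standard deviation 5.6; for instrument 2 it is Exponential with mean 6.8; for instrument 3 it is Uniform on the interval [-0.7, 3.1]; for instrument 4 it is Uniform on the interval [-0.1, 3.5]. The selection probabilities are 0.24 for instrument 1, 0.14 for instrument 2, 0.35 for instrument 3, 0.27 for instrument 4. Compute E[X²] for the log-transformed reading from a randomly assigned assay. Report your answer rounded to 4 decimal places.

26.9083

For each component E[X²] = Var + (mean)², giving 1: 49.85; 2: 92.48; 3: 2.64333; 4: 3.97.
Overall E[X²] = 0.24·49.85 + 0.14·92.48 + 0.35·2.64333 + 0.27·3.97 = 26.9083.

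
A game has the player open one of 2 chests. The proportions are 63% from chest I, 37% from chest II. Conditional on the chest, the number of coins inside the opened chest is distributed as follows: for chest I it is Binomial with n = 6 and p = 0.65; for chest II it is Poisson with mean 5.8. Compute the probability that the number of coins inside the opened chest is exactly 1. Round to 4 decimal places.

0.0194

Conditional on each chest, P(X = 1): I: 0.0204835; II: 0.0175598.
By total probability, P(X = 1) = 0.63·0.0204835 + 0.37·0.0175598 = 0.0194018.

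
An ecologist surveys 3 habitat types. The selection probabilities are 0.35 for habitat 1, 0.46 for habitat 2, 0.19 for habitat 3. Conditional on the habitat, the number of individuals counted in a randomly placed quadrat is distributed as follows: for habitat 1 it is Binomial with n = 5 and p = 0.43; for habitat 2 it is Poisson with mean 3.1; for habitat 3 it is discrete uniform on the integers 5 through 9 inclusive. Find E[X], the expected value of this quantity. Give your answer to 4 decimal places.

Component means — 1: 2.15; 2: 3.1; 3: 7.
E[X] = 0.35·2.15 + 0.46·3.1 + 0.19·7 = 3.5085.

3.5085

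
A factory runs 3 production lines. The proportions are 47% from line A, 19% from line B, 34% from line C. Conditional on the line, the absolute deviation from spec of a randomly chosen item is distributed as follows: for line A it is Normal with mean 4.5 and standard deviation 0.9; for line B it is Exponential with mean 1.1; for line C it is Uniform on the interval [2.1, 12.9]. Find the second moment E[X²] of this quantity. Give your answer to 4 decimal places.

For each component E[X²] = Var + (mean)², giving A: 21.06; B: 2.42; C: 65.97.
Overall E[X²] = 0.47·21.06 + 0.19·2.42 + 0.34·65.97 = 32.7878.

32.7878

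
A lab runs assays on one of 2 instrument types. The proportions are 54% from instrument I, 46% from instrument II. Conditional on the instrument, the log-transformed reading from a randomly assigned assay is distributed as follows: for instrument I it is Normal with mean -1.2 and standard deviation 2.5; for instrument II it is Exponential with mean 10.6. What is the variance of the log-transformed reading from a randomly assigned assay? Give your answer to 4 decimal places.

89.6478

Per component, I: μ=-1.2, E[X²]=7.69; II: μ=10.6, E[X²]=224.72.
E[X] = 0.54·-1.2 + 0.46·10.6 = 4.228.
E[X²] = 0.54·7.69 + 0.46·224.72 = 107.524.
Var(X) = E[X²] − (E[X])² = 107.524 − 17.876 = 89.6478.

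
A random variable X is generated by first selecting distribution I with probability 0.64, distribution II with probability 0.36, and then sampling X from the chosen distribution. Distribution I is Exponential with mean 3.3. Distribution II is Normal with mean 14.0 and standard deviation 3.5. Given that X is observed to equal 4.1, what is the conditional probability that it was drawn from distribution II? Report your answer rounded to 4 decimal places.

0.0132

Likelihoods f(4.1 | ·): I: 0.0874799; II: 0.00208683.
Posterior ∝ prior × likelihood. Numerator for II: 0.36·0.00208683 = 0.000751258.
Normalizing constant: 0.64·0.0874799 + 0.36·0.00208683 = 0.0567384.
P(II | observation) = 0.000751258 / 0.0567384 = 0.0132407.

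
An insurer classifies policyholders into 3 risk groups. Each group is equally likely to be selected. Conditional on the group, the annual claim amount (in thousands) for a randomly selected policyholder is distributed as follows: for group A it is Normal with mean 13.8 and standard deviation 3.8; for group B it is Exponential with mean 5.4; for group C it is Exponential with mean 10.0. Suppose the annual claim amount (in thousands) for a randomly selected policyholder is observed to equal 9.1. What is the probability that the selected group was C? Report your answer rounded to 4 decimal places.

0.3261

Likelihoods f(9.1 | ·): A: 0.0488584; B: 0.0343352; C: 0.0402524.
Posterior ∝ prior × likelihood. Numerator for C: 0.333333·0.0402524 = 0.0134175.
Normalizing constant: 0.333333·0.0488584 + 0.333333·0.0343352 + 0.333333·0.0402524 = 0.0411487.
P(C | observation) = 0.0134175 / 0.0411487 = 0.326073.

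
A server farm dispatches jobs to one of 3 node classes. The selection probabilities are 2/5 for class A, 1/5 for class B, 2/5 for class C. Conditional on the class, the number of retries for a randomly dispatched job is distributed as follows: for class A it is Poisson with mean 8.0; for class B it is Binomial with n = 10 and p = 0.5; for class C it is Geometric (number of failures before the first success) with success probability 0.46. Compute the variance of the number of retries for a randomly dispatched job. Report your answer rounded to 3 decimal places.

Per component, A: μ=8, E[X²]=72; B: μ=5, E[X²]=27.5; C: μ=1.17391, E[X²]=3.93006.
E[X] = 0.4·8 + 0.2·5 + 0.4·1.17391 = 4.66957.
E[X²] = 0.4·72 + 0.2·27.5 + 0.4·3.93006 = 35.872.
Var(X) = E[X²] − (E[X])² = 35.872 − 21.8048 = 14.0672.

14.067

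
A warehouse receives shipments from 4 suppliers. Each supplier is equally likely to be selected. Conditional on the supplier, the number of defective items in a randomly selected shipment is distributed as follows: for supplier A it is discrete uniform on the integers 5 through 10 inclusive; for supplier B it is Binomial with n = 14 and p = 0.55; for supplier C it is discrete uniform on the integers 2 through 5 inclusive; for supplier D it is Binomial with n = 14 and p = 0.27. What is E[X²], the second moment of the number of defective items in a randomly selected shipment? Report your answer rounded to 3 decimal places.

For each component E[X²] = Var + (mean)², giving A: 59.1667; B: 62.755; C: 13.5; D: 17.0478.
Overall E[X²] = 0.25·59.1667 + 0.25·62.755 + 0.25·13.5 + 0.25·17.0478 = 38.1174.

38.117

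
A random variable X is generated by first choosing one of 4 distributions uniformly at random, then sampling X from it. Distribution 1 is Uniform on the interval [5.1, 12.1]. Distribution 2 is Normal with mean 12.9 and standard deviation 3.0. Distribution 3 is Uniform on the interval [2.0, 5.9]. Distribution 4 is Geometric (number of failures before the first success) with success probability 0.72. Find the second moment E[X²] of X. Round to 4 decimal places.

67.7537

For each component E[X²] = Var + (mean)², giving 1: 78.0433; 2: 175.41; 3: 16.87; 4: 0.691358.
Overall E[X²] = 0.25·78.0433 + 0.25·175.41 + 0.25·16.87 + 0.25·0.691358 = 67.7537.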